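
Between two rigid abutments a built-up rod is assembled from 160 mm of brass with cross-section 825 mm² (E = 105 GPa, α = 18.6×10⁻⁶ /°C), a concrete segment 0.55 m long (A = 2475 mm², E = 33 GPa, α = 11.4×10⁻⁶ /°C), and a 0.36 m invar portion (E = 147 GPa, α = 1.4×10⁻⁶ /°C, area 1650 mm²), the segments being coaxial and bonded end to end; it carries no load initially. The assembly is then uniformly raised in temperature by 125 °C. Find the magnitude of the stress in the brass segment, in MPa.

σ ≈ 147 MPa (compressive)

Free thermal expansion of the whole bar: Σ αᵢΔT Lᵢ = 18.6×10⁻⁶×125×160 + 11.4×10⁻⁶×125×550 + 1.4×10⁻⁶×125×360 = 1.219 mm.
Since the ends are fixed, an axial force P builds up, equal in every segment, with P · Σ Lᵢ/(AᵢEᵢ) = δ_free.
The series flexibility is Σ Lᵢ/(AᵢEᵢ) = 160/(825×105×10³) + 550/(2475×33×10³) + 360/(1650×147×10³) = 1.007×10⁻⁵ mm/N.
So P = 1.219 / 1.007×10⁻⁵ = 121.1 kN, compressive.
σ_{brass} = P / A = 121100 / 825 = 146.8 MPa.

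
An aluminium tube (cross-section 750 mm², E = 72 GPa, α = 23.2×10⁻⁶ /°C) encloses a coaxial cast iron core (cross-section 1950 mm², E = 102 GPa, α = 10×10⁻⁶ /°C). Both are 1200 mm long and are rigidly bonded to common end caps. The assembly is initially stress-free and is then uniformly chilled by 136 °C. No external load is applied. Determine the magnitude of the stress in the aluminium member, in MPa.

Equilibrium of a rigid end plate with no external load gives equal and opposite internal forces ±P in the two members. Since α_{aluminium} > α_{cast iron}, cooling drives the aluminium into tension and the cast iron into compression.
Equating the net (thermal + elastic) strains gives |α₁ − α₂|·ΔT = P·[1/(A₁E₁) + 1/(A₂E₂)].
|α₁ − α₂|·ΔT = 13.2×10⁻⁶ × 136 = 0.001795.
1/(A₁E₁) + 1/(A₂E₂) = 1/(750×72×10³) + 1/(1950×102×10³) = 2.355×10⁻⁸ N⁻¹.
So P = 0.001795 / 2.355×10⁻⁸ = 76.24 kN.
σ_{aluminium} = P/A₁ = 76240/750 = 101.7 MPa, tensile.

σ ≈ 102 MPa (tensile)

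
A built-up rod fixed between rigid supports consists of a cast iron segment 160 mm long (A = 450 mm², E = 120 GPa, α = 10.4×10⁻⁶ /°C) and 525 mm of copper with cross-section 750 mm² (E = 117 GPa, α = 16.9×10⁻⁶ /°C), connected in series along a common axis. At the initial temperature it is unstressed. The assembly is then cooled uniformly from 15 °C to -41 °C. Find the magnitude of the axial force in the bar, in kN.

With the walls removed the bar would change length by δ_free = Σ αᵢΔT Lᵢ = 10.4×10⁻⁶×56×160 + 16.9×10⁻⁶×56×525 = 0.59 mm.
Since the ends are fixed, an axial force P builds up, equal in every segment, with P · Σ Lᵢ/(AᵢEᵢ) = δ_free.
Σ Lᵢ/(AᵢEᵢ) = 160/(450×120×10³) + 525/(750×117×10³) = 8.946×10⁻⁶ mm/N.
P = 0.59 / 8.946×10⁻⁶ = 65960 N = 65.96 kN, tensile.

P ≈ 66 kN (tensile)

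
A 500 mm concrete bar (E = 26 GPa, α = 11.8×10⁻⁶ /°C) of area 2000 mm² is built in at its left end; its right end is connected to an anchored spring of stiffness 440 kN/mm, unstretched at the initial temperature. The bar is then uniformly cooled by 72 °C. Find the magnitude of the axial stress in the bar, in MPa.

Free thermal contraction: δ_free = αΔT L = 11.8×10⁻⁶ × 72 × 500 = 0.4248 mm.
Let P be the tensile force in the spring. The bar extends elastically by PL/(AE) and the spring stretches by P/k; together these equal δ_free.
P [ L/(AE) + 1/k ] = δ_free → P [ 500/(2000×26×10³) + 1/(440×10³) ] = 0.4248.
P = 0.4248 / 1.189×10⁻⁵ = 35730 N.
σ = P/A = 35730/2000 = 17.87 MPa.

σ ≈ 17.9 MPa (tensile)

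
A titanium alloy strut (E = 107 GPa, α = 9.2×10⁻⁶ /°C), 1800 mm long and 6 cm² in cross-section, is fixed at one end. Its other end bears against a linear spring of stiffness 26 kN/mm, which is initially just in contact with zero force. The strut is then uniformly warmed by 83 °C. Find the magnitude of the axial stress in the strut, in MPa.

If the spring were absent the strut would lengthen by αΔT L = 9.2×10⁻⁶ × 83 × 1800 = 1.374 mm.
Let P be the compressive force at the spring. The strut shortens elastically by PL/(AE) and the spring compresses by P/k; together these equal δ_free.
P [ L/(AE) + 1/k ] = δ_free → P [ 1800/(600×107×10³) + 1/(26×10³) ] = 1.374.
P = 1.374 / 6.65×10⁻⁵ = 20670 N.
σ = P/A = 20670/600 = 34.45 MPa.

σ ≈ 34.4 MPa (compressive)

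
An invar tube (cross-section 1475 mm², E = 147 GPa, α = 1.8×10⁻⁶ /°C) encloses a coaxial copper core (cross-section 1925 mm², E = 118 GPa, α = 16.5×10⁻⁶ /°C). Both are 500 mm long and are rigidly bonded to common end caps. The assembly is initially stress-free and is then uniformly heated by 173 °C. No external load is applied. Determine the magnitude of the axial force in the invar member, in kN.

Equilibrium of a rigid end plate with no external load gives equal and opposite internal forces ±P in the two members. Since α_{copper} > α_{invar}, heating drives the copper into compression and the invar into tension.
Equating the net (thermal + elastic) strains gives |α₁ − α₂|·ΔT = P·[1/(A₁E₁) + 1/(A₂E₂)].
|α₁ − α₂|·ΔT = 14.7×10⁻⁶ × 173 = 0.002543.
1/(A₁E₁) + 1/(A₂E₂) = 1/(1475×147×10³) + 1/(1925×118×10³) = 9.014×10⁻⁹ N⁻¹.
P = 0.002543 / 9.014×10⁻⁹ = 282100 N = 282.1 kN.

P ≈ 282 kN (tensile in the invar)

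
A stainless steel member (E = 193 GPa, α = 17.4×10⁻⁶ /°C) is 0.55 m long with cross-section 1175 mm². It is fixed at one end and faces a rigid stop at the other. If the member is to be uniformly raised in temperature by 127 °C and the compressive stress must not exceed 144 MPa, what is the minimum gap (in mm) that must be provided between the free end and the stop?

Free expansion if unrestrained: δ_free = αΔT L = 17.4×10⁻⁶ × 127 × 550 = 1.215 mm.
A stress of 144 MPa corresponds to the wall pushing the member back by σL/E = 144×550/(193×10³) = 0.4104 mm.
The gap must absorb the remainder: g_min = 1.215 − 0.4104 = 0.805 mm.

g ≈ 0.805 mm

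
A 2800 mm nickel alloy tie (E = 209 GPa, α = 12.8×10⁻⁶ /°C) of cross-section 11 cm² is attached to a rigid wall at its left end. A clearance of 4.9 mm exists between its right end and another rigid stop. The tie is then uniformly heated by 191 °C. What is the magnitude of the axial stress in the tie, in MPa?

σ ≈ 145 MPa (compressive)

If the wall were absent the tie would grow by αΔT L = 12.8×10⁻⁶ × 191 × 2800 = 6.845 mm.
After closing the 4.9 mm clearance, 6.845 − 4.9 = 1.945 mm of expansion remains to be suppressed by the wall.
So σ = E(δ_free − g)/L = 209×10³ × 1.945/2800 = 145.2 MPa.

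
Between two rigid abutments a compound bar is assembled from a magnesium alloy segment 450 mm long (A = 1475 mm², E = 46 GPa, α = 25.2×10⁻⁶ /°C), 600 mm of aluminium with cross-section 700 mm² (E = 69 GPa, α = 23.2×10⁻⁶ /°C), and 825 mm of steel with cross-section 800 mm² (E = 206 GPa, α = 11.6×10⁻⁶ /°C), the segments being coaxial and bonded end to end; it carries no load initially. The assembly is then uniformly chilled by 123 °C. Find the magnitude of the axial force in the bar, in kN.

P ≈ 178 kN (tensile)

If the supports were absent, the total length change would be Σ αᵢΔT Lᵢ = 25.2×10⁻⁶×123×450 + 23.2×10⁻⁶×123×600 + 11.6×10⁻⁶×123×825 = 4.284 mm.
The walls prevent any net length change, so an axial force P (same in every segment) develops. Compatibility: P · Σ Lᵢ/(AᵢEᵢ) = δ_free.
The series flexibility is Σ Lᵢ/(AᵢEᵢ) = 450/(1475×46×10³) + 600/(700×69×10³) + 825/(800×206×10³) = 2.406×10⁻⁵ mm/N.
P = 4.284 / 2.406×10⁻⁵ = 178100 N = 178.1 kN, tensile.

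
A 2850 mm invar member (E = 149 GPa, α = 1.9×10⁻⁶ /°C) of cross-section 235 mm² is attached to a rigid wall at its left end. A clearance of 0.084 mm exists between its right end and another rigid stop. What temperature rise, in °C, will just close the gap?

The gap closes when αΔT L = 0.084 mm, since the member is still unstressed at that instant.
So ΔT = g/(αL) = 0.084/(1.9×10⁻⁶ × 2850) = 15.51 °C.

ΔT ≈ 15.5 °C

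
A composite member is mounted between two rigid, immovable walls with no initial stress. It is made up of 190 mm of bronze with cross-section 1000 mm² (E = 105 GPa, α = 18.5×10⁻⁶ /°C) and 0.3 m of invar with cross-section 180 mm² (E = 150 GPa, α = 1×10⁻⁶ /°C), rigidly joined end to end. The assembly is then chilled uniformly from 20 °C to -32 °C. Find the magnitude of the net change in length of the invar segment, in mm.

|ΔL| ≈ 0.155 mm

If the supports were absent, the total length change would be Σ αᵢΔT Lᵢ = 18.5×10⁻⁶×52×190 + 1×10⁻⁶×52×300 = 0.1984 mm.
The walls prevent any net length change, so an axial force P (same in every segment) develops. Compatibility: P · Σ Lᵢ/(AᵢEᵢ) = δ_free.
Σ Lᵢ/(AᵢEᵢ) = 190/(1000×105×10³) + 300/(180×150×10³) = 1.292×10⁻⁵ mm/N.
So P = 0.1984 / 1.292×10⁻⁵ = 15.35 kN, tensile.
For the invar segment, free thermal change = 1×10⁻⁶×52×300 = 0.0156 mm and elastic change from P = 15350×300/(180×150×10³) = 0.1706 mm; these oppose, so the net change is 0.155 mm (segment lengthens).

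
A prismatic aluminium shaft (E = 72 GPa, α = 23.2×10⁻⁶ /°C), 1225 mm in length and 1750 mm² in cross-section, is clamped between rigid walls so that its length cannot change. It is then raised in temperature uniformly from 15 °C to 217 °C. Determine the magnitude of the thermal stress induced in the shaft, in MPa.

σ ≈ 337 MPa (compressive)

Because both ends are immovable the net strain is zero, and the suppressed thermal strain is αΔT = 23.2×10⁻⁶ × 202 = 4686.4×10⁻⁶.
σ = EαΔT = 72×10³ × 23.2×10⁻⁶ × 202 = 337.4 MPa (compressive; the shaft is trying to expand).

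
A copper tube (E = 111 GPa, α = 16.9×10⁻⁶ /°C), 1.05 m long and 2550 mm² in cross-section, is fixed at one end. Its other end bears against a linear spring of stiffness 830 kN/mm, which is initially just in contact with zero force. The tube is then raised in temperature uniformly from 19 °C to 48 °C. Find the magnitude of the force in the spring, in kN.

P ≈ 105 kN

The unrestrained thermal change is αΔT L = 16.9×10⁻⁶ × 29 × 1050 = 0.5146 mm.
With a force P in the spring, the elastic change of the tube is PL/(AE) and that of the spring is P/k; compatibility requires their sum to equal δ_free.
So P = δ_free / [L/(AE) + 1/k] = 0.5146 / [ 1050/(2550×111×10³) + 1/(830×10³) ].
P = 0.5146 / 4.914×10⁻⁶ = 104700 N.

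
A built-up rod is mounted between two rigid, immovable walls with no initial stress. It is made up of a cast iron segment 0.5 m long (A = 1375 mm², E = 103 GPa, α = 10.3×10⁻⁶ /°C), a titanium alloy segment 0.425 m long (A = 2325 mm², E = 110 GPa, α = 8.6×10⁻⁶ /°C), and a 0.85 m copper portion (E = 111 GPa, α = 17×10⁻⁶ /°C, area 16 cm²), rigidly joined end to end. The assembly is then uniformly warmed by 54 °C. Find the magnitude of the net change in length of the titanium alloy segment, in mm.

|ΔL| ≈ 0.0118 mm

If the supports were absent, the total length change would be Σ αᵢΔT Lᵢ = 10.3×10⁻⁶×54×500 + 8.6×10⁻⁶×54×425 + 17×10⁻⁶×54×850 = 1.256 mm.
The walls prevent any net length change, so an axial force P (same in every segment) develops. Compatibility: P · Σ Lᵢ/(AᵢEᵢ) = δ_free.
Σ Lᵢ/(AᵢEᵢ) = 500/(1375×103×10³) + 425/(2325×110×10³) + 850/(1600×111×10³) = 9.978×10⁻⁶ mm/N.
Hence P = δ_free / Σ(L/AE) = 1.256/9.978×10⁻⁶ = 125.9 kN (compressive).
For the titanium alloy segment, free thermal change = 8.6×10⁻⁶×54×425 = 0.1974 mm and elastic change from P = 125900×425/(2325×110×10³) = 0.2091 mm; these oppose, so the net change is 0.0118 mm (segment shortens).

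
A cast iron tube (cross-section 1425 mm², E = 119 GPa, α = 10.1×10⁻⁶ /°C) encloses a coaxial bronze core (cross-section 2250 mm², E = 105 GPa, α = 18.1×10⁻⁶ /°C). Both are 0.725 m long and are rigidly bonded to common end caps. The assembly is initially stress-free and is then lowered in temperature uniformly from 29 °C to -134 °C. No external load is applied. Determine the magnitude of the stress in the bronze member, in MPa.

σ ≈ 57.2 MPa (tensile)

Equilibrium of a rigid end plate with no external load gives equal and opposite internal forces ±P in the two members. Since α_{bronze} > α_{cast iron}, cooling drives the bronze into tension and the cast iron into compression.
Equating the net (thermal + elastic) strains gives |α₁ − α₂|·ΔT = P·[1/(A₁E₁) + 1/(A₂E₂)].
|α₁ − α₂|·ΔT = 8×10⁻⁶ × 163 = 0.001304.
1/(A₁E₁) + 1/(A₂E₂) = 1/(1425×119×10³) + 1/(2250×105×10³) = 1.013×10⁻⁸ N⁻¹.
So P = 0.001304 / 1.013×10⁻⁸ = 128.7 kN.
σ_{bronze} = P/A₂ = 128700/2250 = 57.21 MPa, tensile.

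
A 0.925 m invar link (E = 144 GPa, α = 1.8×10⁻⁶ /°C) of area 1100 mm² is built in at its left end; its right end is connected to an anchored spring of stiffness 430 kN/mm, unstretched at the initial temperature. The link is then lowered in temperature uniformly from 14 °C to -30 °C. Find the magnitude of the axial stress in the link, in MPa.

σ ≈ 8.16 MPa (tensile)

The unrestrained thermal change is αΔT L = 1.8×10⁻⁶ × 44 × 925 = 0.07326 mm.
Let P be the tensile force in the spring. The link extends elastically by PL/(AE) and the spring stretches by P/k; together these equal δ_free.
P [ L/(AE) + 1/k ] = δ_free → P [ 925/(1100×144×10³) + 1/(430×10³) ] = 0.07326.
P = 0.07326 / 8.165×10⁻⁶ = 8972 N.
σ = P/A = 8972/1100 = 8.157 MPa.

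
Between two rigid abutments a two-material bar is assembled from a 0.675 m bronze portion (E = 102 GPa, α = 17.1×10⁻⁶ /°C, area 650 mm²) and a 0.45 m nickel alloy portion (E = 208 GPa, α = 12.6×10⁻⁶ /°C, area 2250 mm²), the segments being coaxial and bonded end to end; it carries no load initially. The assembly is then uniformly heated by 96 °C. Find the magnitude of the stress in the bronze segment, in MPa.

σ ≈ 228 MPa (compressive)

If the supports were absent, the total length change would be Σ αᵢΔT Lᵢ = 17.1×10⁻⁶×96×675 + 12.6×10⁻⁶×96×450 = 1.652 mm.
The rigid supports impose zero overall length change; the single axial force P common to all segments must satisfy P Σ Lᵢ/(AᵢEᵢ) = δ_free.
The series flexibility is Σ Lᵢ/(AᵢEᵢ) = 675/(650×102×10³) + 450/(2250×208×10³) = 1.114×10⁻⁵ mm/N.
Hence P = δ_free / Σ(L/AE) = 1.652/1.114×10⁻⁵ = 148.3 kN (compressive).
σ_{bronze} = P / A = 148300 / 650 = 228.1 MPa.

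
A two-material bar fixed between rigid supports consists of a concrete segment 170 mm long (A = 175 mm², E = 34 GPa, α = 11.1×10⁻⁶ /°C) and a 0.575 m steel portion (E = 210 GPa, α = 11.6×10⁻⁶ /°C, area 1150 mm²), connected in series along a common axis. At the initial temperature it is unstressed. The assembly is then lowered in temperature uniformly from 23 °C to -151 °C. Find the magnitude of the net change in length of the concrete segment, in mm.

Free thermal contraction of the whole bar: Σ αᵢΔT Lᵢ = 11.1×10⁻⁶×174×170 + 11.6×10⁻⁶×174×575 = 1.489 mm.
Since the ends are fixed, an axial force P builds up, equal in every segment, with P · Σ Lᵢ/(AᵢEᵢ) = δ_free.
Σ Lᵢ/(AᵢEᵢ) = 170/(175×34×10³) + 575/(1150×210×10³) = 3.095×10⁻⁵ mm/N.
So P = 1.489 / 3.095×10⁻⁵ = 48.1 kN, tensile.
For the concrete segment, free thermal change = 11.1×10⁻⁶×174×170 = 0.3283 mm and elastic change from P = 48100×170/(175×34×10³) = 1.374 mm; these oppose, so the net change is 1.05 mm (segment lengthens).

|ΔL| ≈ 1.05 mm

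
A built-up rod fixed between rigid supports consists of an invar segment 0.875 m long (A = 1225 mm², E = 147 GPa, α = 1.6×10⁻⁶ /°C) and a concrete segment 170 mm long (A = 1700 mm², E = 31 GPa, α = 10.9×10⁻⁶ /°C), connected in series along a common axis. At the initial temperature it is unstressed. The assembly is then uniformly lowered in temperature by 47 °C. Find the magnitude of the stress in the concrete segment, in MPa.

σ ≈ 11.1 MPa (tensile)

Free thermal contraction of the whole bar: Σ αᵢΔT Lᵢ = 1.6×10⁻⁶×47×875 + 10.9×10⁻⁶×47×170 = 0.1529 mm.
Since the ends are fixed, an axial force P builds up, equal in every segment, with P · Σ Lᵢ/(AᵢEᵢ) = δ_free.
Σ Lᵢ/(AᵢEᵢ) = 875/(1225×147×10³) + 170/(1700×31×10³) = 8.085×10⁻⁶ mm/N.
P = 0.1529 / 8.085×10⁻⁶ = 18910 N = 18.91 kN, tensile.
σ_{concrete} = P / A = 18910 / 1700 = 11.12 MPa.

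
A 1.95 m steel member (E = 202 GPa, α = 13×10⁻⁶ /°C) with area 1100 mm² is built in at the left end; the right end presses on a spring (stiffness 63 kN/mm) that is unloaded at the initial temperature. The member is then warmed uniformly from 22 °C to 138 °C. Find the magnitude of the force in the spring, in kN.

P ≈ 119 kN

The unrestrained thermal change is αΔT L = 13×10⁻⁶ × 116 × 1950 = 2.941 mm.
With a force P in the spring, the elastic change of the member is PL/(AE) and that of the spring is P/k; compatibility requires their sum to equal δ_free.
P [ L/(AE) + 1/k ] = δ_free → P [ 1950/(1100×202×10³) + 1/(63×10³) ] = 2.941.
P = 2.941 / 2.465×10⁻⁵ = 119300 N.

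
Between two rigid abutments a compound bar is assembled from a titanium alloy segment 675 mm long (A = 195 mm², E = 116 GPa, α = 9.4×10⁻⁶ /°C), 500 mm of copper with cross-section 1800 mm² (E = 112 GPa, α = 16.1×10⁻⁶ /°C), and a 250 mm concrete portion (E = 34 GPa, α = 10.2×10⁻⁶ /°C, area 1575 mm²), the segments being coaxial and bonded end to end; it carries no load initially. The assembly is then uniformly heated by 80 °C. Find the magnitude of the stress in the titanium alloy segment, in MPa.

Free thermal expansion of the whole bar: Σ αᵢΔT Lᵢ = 9.4×10⁻⁶×80×675 + 16.1×10⁻⁶×80×500 + 10.2×10⁻⁶×80×250 = 1.356 mm.
The rigid supports impose zero overall length change; the single axial force P common to all segments must satisfy P Σ Lᵢ/(AᵢEᵢ) = δ_free.
Σ Lᵢ/(AᵢEᵢ) = 675/(195×116×10³) + 500/(1800×112×10³) + 250/(1575×34×10³) = 3.699×10⁻⁵ mm/N.
So P = 1.356 / 3.699×10⁻⁵ = 36.65 kN, compressive.
σ_{titanium alloy} = P / A = 36650 / 195 = 187.9 MPa.

σ ≈ 188 MPa (compressive)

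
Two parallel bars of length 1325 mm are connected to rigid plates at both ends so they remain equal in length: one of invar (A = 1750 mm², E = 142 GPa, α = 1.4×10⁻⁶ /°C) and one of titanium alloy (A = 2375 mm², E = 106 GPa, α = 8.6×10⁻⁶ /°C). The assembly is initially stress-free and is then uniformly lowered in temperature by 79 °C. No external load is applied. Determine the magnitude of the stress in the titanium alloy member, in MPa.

Both members must finish at the same length. With the larger α, the titanium alloy tends to over-contract; the plates restrain it, putting the titanium alloy in tension and the invar in compression. With no external load the two internal forces are equal and opposite, magnitude P.
Setting the final lengths equal and cancelling L: (α₁ − α₂)ΔT = P/(A₁E₁) + P/(A₂E₂).
|α₁ − α₂|·ΔT = 7.2×10⁻⁶ × 79 = 0.0005688.
1/(A₁E₁) + 1/(A₂E₂) = 1/(1750×142×10³) + 1/(2375×106×10³) = 7.996×10⁻⁹ N⁻¹.
So P = 0.0005688 / 7.996×10⁻⁹ = 71.13 kN.
σ_{titanium alloy} = P/A₂ = 71130/2375 = 29.95 MPa, tensile.

σ ≈ 30 MPa (tensile)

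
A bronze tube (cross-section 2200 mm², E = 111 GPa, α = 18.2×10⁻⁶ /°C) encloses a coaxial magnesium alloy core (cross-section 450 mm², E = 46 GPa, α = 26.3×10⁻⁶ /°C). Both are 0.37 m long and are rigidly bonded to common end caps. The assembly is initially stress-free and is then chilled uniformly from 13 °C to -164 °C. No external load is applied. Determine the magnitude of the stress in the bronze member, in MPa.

Equilibrium of a rigid end plate with no external load gives equal and opposite internal forces ±P in the two members. Since α_{magnesium alloy} > α_{bronze}, cooling drives the magnesium alloy into tension and the bronze into compression.
Equating the net (thermal + elastic) strains gives |α₁ − α₂|·ΔT = P·[1/(A₁E₁) + 1/(A₂E₂)].
|α₁ − α₂|·ΔT = 8.1×10⁻⁶ × 177 = 0.001434.
1/(A₁E₁) + 1/(A₂E₂) = 1/(2200×111×10³) + 1/(450×46×10³) = 5.24×10⁻⁸ N⁻¹.
So P = 0.001434 / 5.24×10⁻⁸ = 27.36 kN.
σ_{bronze} = P/A₁ = 27360/2200 = 12.44 MPa, compressive.

σ ≈ 12.4 MPa (compressive)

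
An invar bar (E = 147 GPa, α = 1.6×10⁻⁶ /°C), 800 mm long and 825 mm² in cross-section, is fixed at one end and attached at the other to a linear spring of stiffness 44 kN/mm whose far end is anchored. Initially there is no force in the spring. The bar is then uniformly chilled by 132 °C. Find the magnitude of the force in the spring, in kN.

P ≈ 5.76 kN

Free thermal contraction: δ_free = αΔT L = 1.6×10⁻⁶ × 132 × 800 = 0.169 mm.
With a force P in the spring, the elastic change of the bar is PL/(AE) and that of the spring is P/k; compatibility requires their sum to equal δ_free.
P [ L/(AE) + 1/k ] = δ_free → P [ 800/(825×147×10³) + 1/(44×10³) ] = 0.169.
P = 0.169 / 2.932×10⁻⁵ = 5762 N.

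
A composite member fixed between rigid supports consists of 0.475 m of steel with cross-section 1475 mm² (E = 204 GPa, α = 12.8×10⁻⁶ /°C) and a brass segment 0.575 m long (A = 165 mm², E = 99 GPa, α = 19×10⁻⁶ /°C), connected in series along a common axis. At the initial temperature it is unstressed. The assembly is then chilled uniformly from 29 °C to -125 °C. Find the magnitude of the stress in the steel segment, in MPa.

With the walls removed the bar would change length by δ_free = Σ αᵢΔT Lᵢ = 12.8×10⁻⁶×154×475 + 19×10⁻⁶×154×575 = 2.619 mm.
Since the ends are fixed, an axial force P builds up, equal in every segment, with P · Σ Lᵢ/(AᵢEᵢ) = δ_free.
Σ Lᵢ/(AᵢEᵢ) = 475/(1475×204×10³) + 575/(165×99×10³) = 3.678×10⁻⁵ mm/N.
P = 2.619 / 3.678×10⁻⁵ = 71200 N = 71.2 kN, tensile.
σ_{steel} = P / A = 71200 / 1475 = 48.27 MPa.

σ ≈ 48.3 MPa (tensile)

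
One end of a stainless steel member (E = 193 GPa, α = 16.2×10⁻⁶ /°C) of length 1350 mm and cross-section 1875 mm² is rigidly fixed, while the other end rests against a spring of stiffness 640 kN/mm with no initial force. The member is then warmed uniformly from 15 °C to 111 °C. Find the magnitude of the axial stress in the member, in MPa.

σ ≈ 212 MPa (compressive)

If the spring were absent the member would lengthen by αΔT L = 16.2×10⁻⁶ × 96 × 1350 = 2.1 mm.
With a force P in the spring, the elastic change of the member is PL/(AE) and that of the spring is P/k; compatibility requires their sum to equal δ_free.
So P = δ_free / [L/(AE) + 1/k] = 2.1 / [ 1350/(1875×193×10³) + 1/(640×10³) ].
P = 2.1 / 5.293×10⁻⁶ = 396700 N.
σ = P/A = 396700/1875 = 211.5 MPa.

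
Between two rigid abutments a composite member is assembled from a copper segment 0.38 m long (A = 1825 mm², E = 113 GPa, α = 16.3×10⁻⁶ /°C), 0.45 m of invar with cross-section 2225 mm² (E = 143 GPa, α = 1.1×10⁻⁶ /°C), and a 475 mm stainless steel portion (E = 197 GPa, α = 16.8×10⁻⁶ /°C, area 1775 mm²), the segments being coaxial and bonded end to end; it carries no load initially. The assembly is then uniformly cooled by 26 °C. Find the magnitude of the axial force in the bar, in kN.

P ≈ 82.6 kN (tensile)

If the supports were absent, the total length change would be Σ αᵢΔT Lᵢ = 16.3×10⁻⁶×26×380 + 1.1×10⁻⁶×26×450 + 16.8×10⁻⁶×26×475 = 0.3814 mm.
Since the ends are fixed, an axial force P builds up, equal in every segment, with P · Σ Lᵢ/(AᵢEᵢ) = δ_free.
The series flexibility is Σ Lᵢ/(AᵢEᵢ) = 380/(1825×113×10³) + 450/(2225×143×10³) + 475/(1775×197×10³) = 4.615×10⁻⁶ mm/N.
Hence P = δ_free / Σ(L/AE) = 0.3814/4.615×10⁻⁶ = 82.64 kN (tensile).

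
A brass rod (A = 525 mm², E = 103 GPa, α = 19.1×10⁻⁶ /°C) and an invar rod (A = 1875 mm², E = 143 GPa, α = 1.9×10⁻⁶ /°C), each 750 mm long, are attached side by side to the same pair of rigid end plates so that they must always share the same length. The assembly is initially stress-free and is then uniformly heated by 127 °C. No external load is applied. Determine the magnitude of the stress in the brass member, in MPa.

Equilibrium of a rigid end plate with no external load gives equal and opposite internal forces ±P in the two members. Since α_{brass} > α_{invar}, heating drives the brass into compression and the invar into tension.
Setting the final lengths equal and cancelling L: (α₁ − α₂)ΔT = P/(A₁E₁) + P/(A₂E₂).
|α₁ − α₂|·ΔT = 17.2×10⁻⁶ × 127 = 0.002184.
1/(A₁E₁) + 1/(A₂E₂) = 1/(525×103×10³) + 1/(1875×143×10³) = 2.222×10⁻⁸ N⁻¹.
P = 0.002184 / 2.222×10⁻⁸ = 98300 N = 98.3 kN.
σ_{brass} = P/A₁ = 98300/525 = 187.2 MPa, compressive.

σ ≈ 187 MPa (compressive)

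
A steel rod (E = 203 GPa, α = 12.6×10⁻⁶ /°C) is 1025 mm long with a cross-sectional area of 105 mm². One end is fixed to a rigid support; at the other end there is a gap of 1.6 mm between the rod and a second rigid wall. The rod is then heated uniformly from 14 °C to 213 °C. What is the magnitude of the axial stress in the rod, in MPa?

Free thermal elongation = αΔT L = 12.6×10⁻⁶ × 199 × 1025 = 2.57 mm.
After closing the 1.6 mm clearance, 2.57 − 1.6 = 0.9701 mm of expansion remains to be suppressed by the wall.
Compatibility: PL/(AE) = 0.9701 mm, so σ = P/A = E × (0.9701/1025) = 192.1 MPa.

σ ≈ 192 MPa (compressive)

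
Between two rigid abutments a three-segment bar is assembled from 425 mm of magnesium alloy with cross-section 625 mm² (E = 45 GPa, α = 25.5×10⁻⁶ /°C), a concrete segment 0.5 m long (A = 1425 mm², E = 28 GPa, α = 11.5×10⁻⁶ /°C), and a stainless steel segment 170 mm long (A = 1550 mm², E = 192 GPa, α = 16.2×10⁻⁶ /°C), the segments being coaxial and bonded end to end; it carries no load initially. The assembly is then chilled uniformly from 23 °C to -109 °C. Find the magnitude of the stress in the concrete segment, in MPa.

If the supports were absent, the total length change would be Σ αᵢΔT Lᵢ = 25.5×10⁻⁶×132×425 + 11.5×10⁻⁶×132×500 + 16.2×10⁻⁶×132×170 = 2.553 mm.
The rigid supports impose zero overall length change; the single axial force P common to all segments must satisfy P Σ Lᵢ/(AᵢEᵢ) = δ_free.
The series flexibility is Σ Lᵢ/(AᵢEᵢ) = 425/(625×45×10³) + 500/(1425×28×10³) + 170/(1550×192×10³) = 2.821×10⁻⁵ mm/N.
So P = 2.553 / 2.821×10⁻⁵ = 90.49 kN, tensile.
σ_{concrete} = P / A = 90490 / 1425 = 63.5 MPa.

σ ≈ 63.5 MPa (tensile)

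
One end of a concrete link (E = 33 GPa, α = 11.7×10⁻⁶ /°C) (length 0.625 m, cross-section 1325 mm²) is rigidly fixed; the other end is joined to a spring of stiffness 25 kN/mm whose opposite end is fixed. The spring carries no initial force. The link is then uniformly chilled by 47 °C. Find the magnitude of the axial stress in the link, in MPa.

σ ≈ 4.78 MPa (tensile)

Free thermal contraction: δ_free = αΔT L = 11.7×10⁻⁶ × 47 × 625 = 0.3437 mm.
With a force P in the spring, the elastic change of the link is PL/(AE) and that of the spring is P/k; compatibility requires their sum to equal δ_free.
So P = δ_free / [L/(AE) + 1/k] = 0.3437 / [ 625/(1325×33×10³) + 1/(25×10³) ].
P = 0.3437 / 5.429×10⁻⁵ = 6330 N.
σ = P/A = 6330/1325 = 4.777 MPa.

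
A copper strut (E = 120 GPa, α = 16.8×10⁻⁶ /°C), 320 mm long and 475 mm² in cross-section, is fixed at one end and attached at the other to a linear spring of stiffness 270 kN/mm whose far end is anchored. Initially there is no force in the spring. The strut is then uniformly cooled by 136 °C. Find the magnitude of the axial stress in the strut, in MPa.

σ ≈ 165 MPa (tensile)

If the spring were absent the strut would shorten by αΔT L = 16.8×10⁻⁶ × 136 × 320 = 0.7311 mm.
Let P be the tensile force in the spring. The strut extends elastically by PL/(AE) and the spring stretches by P/k; together these equal δ_free.
So P = δ_free / [L/(AE) + 1/k] = 0.7311 / [ 320/(475×120×10³) + 1/(270×10³) ].
P = 0.7311 / 9.318×10⁻⁶ = 78470 N.
σ = P/A = 78470/475 = 165.2 MPa.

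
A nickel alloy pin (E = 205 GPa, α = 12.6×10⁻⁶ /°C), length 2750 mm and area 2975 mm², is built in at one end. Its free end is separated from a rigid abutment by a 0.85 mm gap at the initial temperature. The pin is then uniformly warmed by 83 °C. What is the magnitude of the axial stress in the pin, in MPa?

σ ≈ 151 MPa (compressive)

Free thermal elongation = αΔT L = 12.6×10⁻⁶ × 83 × 2750 = 2.876 mm.
After closing the 0.85 mm clearance, 2.876 − 0.85 = 2.026 mm of expansion remains to be suppressed by the wall.
So σ = E(δ_free − g)/L = 205×10³ × 2.026/2750 = 151 MPa.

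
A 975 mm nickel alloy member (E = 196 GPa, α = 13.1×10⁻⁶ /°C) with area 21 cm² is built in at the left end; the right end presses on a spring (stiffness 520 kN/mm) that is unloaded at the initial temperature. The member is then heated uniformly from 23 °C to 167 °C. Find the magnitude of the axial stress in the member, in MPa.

σ ≈ 204 MPa (compressive)

Free thermal expansion: δ_free = αΔT L = 13.1×10⁻⁶ × 144 × 975 = 1.839 mm.
Let P be the compressive force at the spring. The member shortens elastically by PL/(AE) and the spring compresses by P/k; together these equal δ_free.
So P = δ_free / [L/(AE) + 1/k] = 1.839 / [ 975/(2100×196×10³) + 1/(520×10³) ].
P = 1.839 / 4.292×10⁻⁶ = 428500 N.
σ = P/A = 428500/2100 = 204.1 MPa.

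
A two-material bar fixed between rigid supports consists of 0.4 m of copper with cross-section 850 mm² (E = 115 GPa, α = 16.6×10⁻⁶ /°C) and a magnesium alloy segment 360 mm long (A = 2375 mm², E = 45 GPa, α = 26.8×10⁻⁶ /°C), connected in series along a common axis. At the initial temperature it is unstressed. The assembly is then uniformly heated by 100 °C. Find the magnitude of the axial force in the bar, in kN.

If the supports were absent, the total length change would be Σ αᵢΔT Lᵢ = 16.6×10⁻⁶×100×400 + 26.8×10⁻⁶×100×360 = 1.629 mm.
Since the ends are fixed, an axial force P builds up, equal in every segment, with P · Σ Lᵢ/(AᵢEᵢ) = δ_free.
The series flexibility is Σ Lᵢ/(AᵢEᵢ) = 400/(850×115×10³) + 360/(2375×45×10³) = 7.46×10⁻⁶ mm/N.
So P = 1.629 / 7.46×10⁻⁶ = 218.3 kN, compressive.

P ≈ 218 kN (compressive)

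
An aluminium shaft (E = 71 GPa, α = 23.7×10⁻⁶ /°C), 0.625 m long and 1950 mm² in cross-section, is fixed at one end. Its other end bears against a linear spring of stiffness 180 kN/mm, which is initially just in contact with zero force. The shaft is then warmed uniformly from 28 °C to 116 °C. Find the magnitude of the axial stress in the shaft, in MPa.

If the spring were absent the shaft would lengthen by αΔT L = 23.7×10⁻⁶ × 88 × 625 = 1.303 mm.
With a force P in the spring, the elastic change of the shaft is PL/(AE) and that of the spring is P/k; compatibility requires their sum to equal δ_free.
So P = δ_free / [L/(AE) + 1/k] = 1.303 / [ 625/(1950×71×10³) + 1/(180×10³) ].
P = 1.303 / 1.007×10⁻⁵ = 129400 N.
σ = P/A = 129400/1950 = 66.38 MPa.

σ ≈ 66.4 MPa (compressive)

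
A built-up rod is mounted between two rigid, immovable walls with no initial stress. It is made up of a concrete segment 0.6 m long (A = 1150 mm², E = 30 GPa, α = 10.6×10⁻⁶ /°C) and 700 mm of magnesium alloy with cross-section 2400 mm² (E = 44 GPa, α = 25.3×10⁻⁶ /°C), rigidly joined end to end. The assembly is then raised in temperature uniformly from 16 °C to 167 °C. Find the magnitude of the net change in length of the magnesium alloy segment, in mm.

|ΔL| ≈ 1.67 mm

If the supports were absent, the total length change would be Σ αᵢΔT Lᵢ = 10.6×10⁻⁶×151×600 + 25.3×10⁻⁶×151×700 = 3.635 mm.
Since the ends are fixed, an axial force P builds up, equal in every segment, with P · Σ Lᵢ/(AᵢEᵢ) = δ_free.
The series flexibility is Σ Lᵢ/(AᵢEᵢ) = 600/(1150×30×10³) + 700/(2400×44×10³) = 2.402×10⁻⁵ mm/N.
P = 3.635 / 2.402×10⁻⁵ = 151300 N = 151.3 kN, compressive.
For the magnesium alloy segment, free thermal change = 25.3×10⁻⁶×151×700 = 2.674 mm and elastic change from P = 151300×700/(2400×44×10³) = 1.003 mm; these oppose, so the net change is 1.67 mm (segment lengthens).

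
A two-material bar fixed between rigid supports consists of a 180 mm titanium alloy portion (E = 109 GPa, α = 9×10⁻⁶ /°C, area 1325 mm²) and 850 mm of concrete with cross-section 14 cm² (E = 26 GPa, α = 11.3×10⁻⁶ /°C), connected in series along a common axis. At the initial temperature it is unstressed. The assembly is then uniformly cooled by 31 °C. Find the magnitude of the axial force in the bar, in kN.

P ≈ 14.1 kN (tensile)

With the walls removed the bar would change length by δ_free = Σ αᵢΔT Lᵢ = 9×10⁻⁶×31×180 + 11.3×10⁻⁶×31×850 = 0.348 mm.
The walls prevent any net length change, so an axial force P (same in every segment) develops. Compatibility: P · Σ Lᵢ/(AᵢEᵢ) = δ_free.
Σ Lᵢ/(AᵢEᵢ) = 180/(1325×109×10³) + 850/(1400×26×10³) = 2.46×10⁻⁵ mm/N.
P = 0.348 / 2.46×10⁻⁵ = 14150 N = 14.15 kN, tensile.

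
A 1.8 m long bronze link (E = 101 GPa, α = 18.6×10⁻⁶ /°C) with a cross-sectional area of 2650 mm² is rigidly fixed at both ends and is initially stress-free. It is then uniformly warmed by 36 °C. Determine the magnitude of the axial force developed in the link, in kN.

With zero net strain, σ = E·αΔT = 101 GPa × 18.6×10⁻⁶ × 36 = 67.63 MPa.
Axial force P = σA = 67.63 × 2650 = 179200 N = 179.2 kN, compressive.

P ≈ 179 kN (compressive)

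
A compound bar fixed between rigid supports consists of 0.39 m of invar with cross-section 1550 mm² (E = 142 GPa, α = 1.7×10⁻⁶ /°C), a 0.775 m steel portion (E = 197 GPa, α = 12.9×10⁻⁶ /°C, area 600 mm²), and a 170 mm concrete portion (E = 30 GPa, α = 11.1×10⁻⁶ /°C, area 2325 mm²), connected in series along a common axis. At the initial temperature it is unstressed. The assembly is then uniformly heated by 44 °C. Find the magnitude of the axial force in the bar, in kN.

P ≈ 51.3 kN (compressive)

If the supports were absent, the total length change would be Σ αᵢΔT Lᵢ = 1.7×10⁻⁶×44×390 + 12.9×10⁻⁶×44×775 + 11.1×10⁻⁶×44×170 = 0.5521 mm.
The walls prevent any net length change, so an axial force P (same in every segment) develops. Compatibility: P · Σ Lᵢ/(AᵢEᵢ) = δ_free.
The series flexibility is Σ Lᵢ/(AᵢEᵢ) = 390/(1550×142×10³) + 775/(600×197×10³) + 170/(2325×30×10³) = 1.077×10⁻⁵ mm/N.
P = 0.5521 / 1.077×10⁻⁵ = 51280 N = 51.28 kN, compressive.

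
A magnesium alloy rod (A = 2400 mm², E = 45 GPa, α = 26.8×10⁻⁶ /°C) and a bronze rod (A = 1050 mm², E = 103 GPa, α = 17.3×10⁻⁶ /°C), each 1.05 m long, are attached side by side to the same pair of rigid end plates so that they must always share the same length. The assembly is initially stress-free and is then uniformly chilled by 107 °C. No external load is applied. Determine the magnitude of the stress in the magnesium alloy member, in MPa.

Both members must finish at the same length. With the larger α, the magnesium alloy tends to over-contract; the plates restrain it, putting the magnesium alloy in tension and the bronze in compression. With no external load the two internal forces are equal and opposite, magnitude P.
Equating the net (thermal + elastic) strains gives |α₁ − α₂|·ΔT = P·[1/(A₁E₁) + 1/(A₂E₂)].
|α₁ − α₂|·ΔT = 9.5×10⁻⁶ × 107 = 0.001016.
1/(A₁E₁) + 1/(A₂E₂) = 1/(2400×45×10³) + 1/(1050×103×10³) = 1.851×10⁻⁸ N⁻¹.
So P = 0.001016 / 1.851×10⁻⁸ = 54.93 kN.
σ_{magnesium alloy} = P/A₁ = 54930/2400 = 22.89 MPa, tensile.

σ ≈ 22.9 MPa (tensile)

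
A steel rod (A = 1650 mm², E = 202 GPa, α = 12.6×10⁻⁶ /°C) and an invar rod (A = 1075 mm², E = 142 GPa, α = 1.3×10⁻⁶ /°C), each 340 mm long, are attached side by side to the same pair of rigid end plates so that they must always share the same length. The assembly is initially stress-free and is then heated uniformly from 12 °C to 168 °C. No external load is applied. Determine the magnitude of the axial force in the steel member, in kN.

Equilibrium of a rigid end plate with no external load gives equal and opposite internal forces ±P in the two members. Since α_{steel} > α_{invar}, heating drives the steel into compression and the invar into tension.
Equating the net (thermal + elastic) strains gives |α₁ − α₂|·ΔT = P·[1/(A₁E₁) + 1/(A₂E₂)].
|α₁ − α₂|·ΔT = 11.3×10⁻⁶ × 156 = 0.001763.
1/(A₁E₁) + 1/(A₂E₂) = 1/(1650×202×10³) + 1/(1075×142×10³) = 9.551×10⁻⁹ N⁻¹.
So P = 0.001763 / 9.551×10⁻⁹ = 184.6 kN.

P ≈ 185 kN (compressive in the steel)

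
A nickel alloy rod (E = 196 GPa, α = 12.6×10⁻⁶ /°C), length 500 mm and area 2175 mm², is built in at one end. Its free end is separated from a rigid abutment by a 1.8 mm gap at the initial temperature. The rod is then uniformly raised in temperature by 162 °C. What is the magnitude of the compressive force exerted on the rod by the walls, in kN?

Free thermal elongation = αΔT L = 12.6×10⁻⁶ × 162 × 500 = 1.021 mm.
Since δ_free = 1.02 mm is less than the 1.8 mm gap, the rod never touches the wall. No axial force develops.

P ≈ 0 kN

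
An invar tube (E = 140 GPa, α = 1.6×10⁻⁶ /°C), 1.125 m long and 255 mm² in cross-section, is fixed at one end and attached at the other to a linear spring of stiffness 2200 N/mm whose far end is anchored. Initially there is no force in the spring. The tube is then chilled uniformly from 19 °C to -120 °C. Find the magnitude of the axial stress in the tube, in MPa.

σ ≈ 2.02 MPa (tensile)

If the spring were absent the tube would shorten by αΔT L = 1.6×10⁻⁶ × 139 × 1125 = 0.2502 mm.
Let P be the tensile force in the spring. The tube extends elastically by PL/(AE) and the spring stretches by P/k; together these equal δ_free.
So P = δ_free / [L/(AE) + 1/k] = 0.2502 / [ 1125/(255×140×10³) + 1/(2200) ].
P = 0.2502 / 0.0004861 = 514.8 N.
σ = P/A = 514.8/255 = 2.019 MPa.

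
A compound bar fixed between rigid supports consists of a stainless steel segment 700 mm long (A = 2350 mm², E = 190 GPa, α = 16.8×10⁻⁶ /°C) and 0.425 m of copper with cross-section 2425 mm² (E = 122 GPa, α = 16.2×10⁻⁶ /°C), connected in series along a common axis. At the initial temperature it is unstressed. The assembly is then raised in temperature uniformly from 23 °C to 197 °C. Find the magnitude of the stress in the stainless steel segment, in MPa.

σ ≈ 460 MPa (compressive)

Free thermal expansion of the whole bar: Σ αᵢΔT Lᵢ = 16.8×10⁻⁶×174×700 + 16.2×10⁻⁶×174×425 = 3.244 mm.
The walls prevent any net length change, so an axial force P (same in every segment) develops. Compatibility: P · Σ Lᵢ/(AᵢEᵢ) = δ_free.
The series flexibility is Σ Lᵢ/(AᵢEᵢ) = 700/(2350×190×10³) + 425/(2425×122×10³) = 3.004×10⁻⁶ mm/N.
Hence P = δ_free / Σ(L/AE) = 3.244/3.004×10⁻⁶ = 1080 kN (compressive).
σ_{stainless steel} = P / A = 1.08×10⁶ / 2350 = 459.5 MPa.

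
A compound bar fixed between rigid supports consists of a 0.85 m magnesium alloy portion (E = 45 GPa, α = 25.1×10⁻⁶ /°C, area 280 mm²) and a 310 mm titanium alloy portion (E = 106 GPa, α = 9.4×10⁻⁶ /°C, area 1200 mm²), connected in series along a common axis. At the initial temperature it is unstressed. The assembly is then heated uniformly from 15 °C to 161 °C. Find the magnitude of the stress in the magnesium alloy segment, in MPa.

σ ≈ 181 MPa (compressive)

With the walls removed the bar would change length by δ_free = Σ αᵢΔT Lᵢ = 25.1×10⁻⁶×146×850 + 9.4×10⁻⁶×146×310 = 3.54 mm.
The rigid supports impose zero overall length change; the single axial force P common to all segments must satisfy P Σ Lᵢ/(AᵢEᵢ) = δ_free.
The series flexibility is Σ Lᵢ/(AᵢEᵢ) = 850/(280×45×10³) + 310/(1200×106×10³) = 6.99×10⁻⁵ mm/N.
P = 3.54 / 6.99×10⁻⁵ = 50650 N = 50.65 kN, compressive.
σ_{magnesium alloy} = P / A = 50650 / 280 = 180.9 MPa.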